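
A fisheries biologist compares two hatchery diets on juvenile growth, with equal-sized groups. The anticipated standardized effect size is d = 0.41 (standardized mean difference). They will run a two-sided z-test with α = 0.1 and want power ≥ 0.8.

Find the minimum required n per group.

n = 74 per group

For power 0.8 need Φ(δ − z_{0.05}) = 0.8, so δ = z_{0.05} + z_{0.20} = 1.645 + 0.842 = 2.486.
(Ignoring the negligible lower-tail rejection probability gives the usual closed-form inversion.)
δ = d·√(n/2) ⇒ n = 2(δ/d)² = 2 × (2.486 / 0.41)² = 73.56.
Round up to the next whole unit.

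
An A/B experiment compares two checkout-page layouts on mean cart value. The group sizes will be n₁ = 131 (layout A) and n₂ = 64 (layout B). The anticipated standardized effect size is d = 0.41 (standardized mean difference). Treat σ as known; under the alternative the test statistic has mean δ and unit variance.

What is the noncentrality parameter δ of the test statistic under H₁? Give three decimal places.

The noncentrality parameter scales effect size by the design's sample-size factor: δ = d / √(1/n₁ + 1/n₂) = 0.41 / √(1/131 + 1/64) = 2.6884

δ ≈ 2.688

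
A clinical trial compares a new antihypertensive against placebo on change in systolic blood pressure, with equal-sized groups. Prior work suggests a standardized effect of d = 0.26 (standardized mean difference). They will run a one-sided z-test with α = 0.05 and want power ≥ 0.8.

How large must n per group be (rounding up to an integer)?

n = 183 per group

For power 0.8 need Φ(δ − z_{0.05}) = 0.8, so δ = z_{0.05} + z_{0.20} = 1.645 + 0.842 = 2.486.
δ = d·√(n/2) ⇒ n = 2(δ/d)² = 2 × (2.486 / 0.26)² = 182.92.
Rounding up, n = 183 per group.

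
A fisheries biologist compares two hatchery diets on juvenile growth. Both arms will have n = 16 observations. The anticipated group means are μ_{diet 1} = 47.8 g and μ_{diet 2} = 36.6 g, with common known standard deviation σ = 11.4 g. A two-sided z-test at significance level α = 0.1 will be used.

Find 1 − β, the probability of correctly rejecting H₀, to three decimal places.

Power ≈ 0.872

Standardized effect: d = |μ_{diet 1} − μ_{diet 2}| / σ = |47.8 − 36.6| / 11.4 = 0.9825
Noncentrality parameter: δ = d·√(n/2) = 0.9825 × √(16/2) = 2.7788
Critical value for a two-sided test at α = 0.1: z_{α/2} = 1.645.
Power = Φ(δ − 1.645) + Φ(−δ − 1.645) = Φ(1.134) + Φ(-4.424) = 0.8716 + 0.0000 = 0.8716.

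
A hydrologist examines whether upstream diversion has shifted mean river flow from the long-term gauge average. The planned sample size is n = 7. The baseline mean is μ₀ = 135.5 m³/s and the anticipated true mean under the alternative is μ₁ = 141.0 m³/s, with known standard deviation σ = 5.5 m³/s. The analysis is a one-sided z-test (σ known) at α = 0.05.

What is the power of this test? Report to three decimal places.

Power ≈ 0.842

Standardized effect: d = |μ₁ − μ₀| / σ = |141.0 − 135.5| / 5.5 = 1.0000
Noncentrality parameter: δ = d·√n = 1.0000 × √7 = 2.6458
One-sided α = 0.05 → critical value z_{0.05} = 1.645.
Power = Φ(δ − 1.645) = Φ(1.001) = 0.8416.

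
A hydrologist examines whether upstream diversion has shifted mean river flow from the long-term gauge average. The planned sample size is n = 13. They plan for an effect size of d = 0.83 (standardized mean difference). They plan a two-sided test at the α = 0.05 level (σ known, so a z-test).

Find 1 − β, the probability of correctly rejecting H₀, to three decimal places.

Power ≈ 0.849

Noncentrality parameter: δ = d·√n = 0.83 × √13 = 2.9926
Two-sided α = 0.05 → critical value z_{0.025} = 1.960.
Power = Φ(δ − 1.960) + Φ(−δ − 1.960) = Φ(1.033) + Φ(-4.953) = 0.8491 + 0.0000 = 0.8491.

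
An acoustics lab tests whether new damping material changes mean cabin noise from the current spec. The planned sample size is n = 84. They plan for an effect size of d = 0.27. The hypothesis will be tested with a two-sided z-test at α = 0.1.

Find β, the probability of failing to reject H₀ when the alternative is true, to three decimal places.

Noncentrality parameter: δ = d·√n = 0.27 × √84 = 2.4746
Critical value for a two-sided test at α = 0.1: z_{α/2} = 1.645.
Power = Φ(δ − 1.645) + Φ(−δ − 1.645) = Φ(0.830) + Φ(-4.119) = 0.7967 + 0.0000 = 0.7967.
Type II error: β = 1 − power = 1 − 0.7967 = 0.2033.

β ≈ 0.203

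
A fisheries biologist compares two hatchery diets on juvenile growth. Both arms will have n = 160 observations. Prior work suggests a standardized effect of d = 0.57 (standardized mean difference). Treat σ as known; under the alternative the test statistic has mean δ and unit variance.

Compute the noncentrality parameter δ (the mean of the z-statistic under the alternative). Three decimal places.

δ ≈ 5.098

The noncentrality parameter scales effect size by the design's sample-size factor: δ = d·√(n/2) = 0.57 × √(160/2) = 5.0982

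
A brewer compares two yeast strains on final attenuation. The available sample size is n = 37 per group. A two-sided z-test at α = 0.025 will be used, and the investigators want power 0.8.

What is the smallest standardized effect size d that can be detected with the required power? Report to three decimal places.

d ≈ 0.717

Need Φ(δ − 2.241) = 0.8, so δ = 2.241 + 0.842 = 3.083.
(The second rejection-region term Φ(−δ − z_{α/2}) is negligible and dropped.)
δ = d·√(n/2) ⇒ d = δ/√(n/2) = 3.083/√(37/2) = 0.7168.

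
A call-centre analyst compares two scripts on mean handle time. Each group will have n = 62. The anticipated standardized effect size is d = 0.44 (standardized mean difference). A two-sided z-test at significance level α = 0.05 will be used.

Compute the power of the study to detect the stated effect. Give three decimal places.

Noncentrality parameter: δ = d·√(n/2) = 0.44 × √(62/2) = 2.4498
Critical value for a two-sided test at α = 0.05: z_{α/2} = 1.960.
Power = Φ(δ − 1.960) + Φ(−δ − 1.960) = Φ(0.490) + Φ(-4.410) = 0.6879 + 0.0000 = 0.6879.

Power ≈ 0.688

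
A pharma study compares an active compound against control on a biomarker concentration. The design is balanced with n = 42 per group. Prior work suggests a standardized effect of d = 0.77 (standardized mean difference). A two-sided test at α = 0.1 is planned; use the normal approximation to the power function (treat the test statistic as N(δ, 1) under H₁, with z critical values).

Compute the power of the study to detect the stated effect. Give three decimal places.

Power ≈ 0.970

Noncentrality parameter: δ = d·√(n/2) = 0.77 × √(42/2) = 3.5286
Critical value for a two-sided test at α = 0.1: z_{α/2} = 1.645.
Power = Φ(δ − 1.645) + Φ(−δ − 1.645) = Φ(1.884) + Φ(-5.173) = 0.9702 + 0.0000 = 0.9702.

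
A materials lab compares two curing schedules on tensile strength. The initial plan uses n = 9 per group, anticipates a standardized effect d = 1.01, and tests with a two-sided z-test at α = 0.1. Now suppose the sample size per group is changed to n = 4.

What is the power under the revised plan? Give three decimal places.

With n = 4 per group: δ = d·√(n/2) = 1.01 × √(4/2) = 1.4284. Critical value z_{0.05} = 1.645.
Revised power = Φ(δ − 1.645) + Φ(−δ − 1.645) = Φ(-0.216) + Φ(-3.073) = 0.4143 + 0.0011 = 0.4154.

Power ≈ 0.415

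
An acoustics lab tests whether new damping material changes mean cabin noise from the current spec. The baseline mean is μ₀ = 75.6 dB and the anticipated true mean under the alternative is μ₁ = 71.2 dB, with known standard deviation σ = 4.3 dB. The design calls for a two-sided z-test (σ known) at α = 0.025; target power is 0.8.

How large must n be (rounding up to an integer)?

n = 10

Standardized effect: d = |μ₁ − μ₀| / σ = |71.2 − 75.6| / 4.3 = 1.0233
For power 0.8 need Φ(δ − z_{0.0125}) = 0.8, so δ = z_{0.0125} + z_{0.20} = 2.241 + 0.842 = 3.083.
(Ignoring the negligible lower-tail rejection probability gives the usual closed-form inversion.)
δ = d·√n ⇒ n = (δ/d)² = (3.083 / 1.0233)² = 9.08.
Rounding up, n = 10.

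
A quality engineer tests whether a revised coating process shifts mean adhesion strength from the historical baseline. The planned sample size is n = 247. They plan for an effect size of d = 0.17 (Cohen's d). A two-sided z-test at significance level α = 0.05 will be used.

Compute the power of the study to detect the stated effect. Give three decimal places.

Power ≈ 0.762

Noncentrality parameter: δ = d·√n = 0.17 × √247 = 2.6718
Two-sided α = 0.05 → critical value z_{0.025} = 1.960.
Power = Φ(δ − 1.960) + Φ(−δ − 1.960) = Φ(0.712) + Φ(-4.632) = 0.7617 + 0.0000 = 0.7617.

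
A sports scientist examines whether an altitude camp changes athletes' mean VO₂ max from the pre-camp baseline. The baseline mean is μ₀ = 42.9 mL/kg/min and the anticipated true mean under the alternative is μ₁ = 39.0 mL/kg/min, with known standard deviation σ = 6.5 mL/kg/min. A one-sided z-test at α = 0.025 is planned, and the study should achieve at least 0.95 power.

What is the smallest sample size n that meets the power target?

n = 37

Standardized effect: d = |μ₁ − μ₀| / σ = |39.0 − 42.9| / 6.5 = 0.6000
For power 0.95 need Φ(δ − z_{0.025}) = 0.95, so δ = z_{0.025} + z_{0.05} = 1.960 + 1.645 = 3.605.
δ = d·√n ⇒ n = (δ/d)² = (3.605 / 0.6000)² = 36.10.
Round up to the next whole unit.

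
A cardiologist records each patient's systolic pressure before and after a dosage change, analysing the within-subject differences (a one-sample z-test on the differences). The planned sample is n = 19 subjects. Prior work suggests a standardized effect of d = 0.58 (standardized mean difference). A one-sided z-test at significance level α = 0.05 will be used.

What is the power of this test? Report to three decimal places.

Noncentrality parameter: δ = d·√n = 0.58 × √19 = 2.5282
Critical value for a one-sided test at α = 0.05: z_α = 1.645.
Power = Φ(δ − 1.645) = Φ(0.883) = 0.8115.

Power ≈ 0.811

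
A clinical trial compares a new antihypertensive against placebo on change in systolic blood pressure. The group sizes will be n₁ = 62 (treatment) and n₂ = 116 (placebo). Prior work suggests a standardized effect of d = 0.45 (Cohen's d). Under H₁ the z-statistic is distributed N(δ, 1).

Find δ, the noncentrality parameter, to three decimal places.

δ = d / √(1/n₁ + 1/n₂) = 0.45 / √(1/62 + 1/116) = 2.8604

δ ≈ 2.860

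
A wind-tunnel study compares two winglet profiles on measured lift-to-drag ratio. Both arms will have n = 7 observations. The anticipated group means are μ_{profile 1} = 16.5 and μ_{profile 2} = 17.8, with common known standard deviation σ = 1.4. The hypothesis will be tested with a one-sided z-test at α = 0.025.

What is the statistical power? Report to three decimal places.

Power ≈ 0.412

Standardized effect: d = |μ_{profile 1} − μ_{profile 2}| / σ = |16.5 − 17.8| / 1.4 = 0.9286
Noncentrality parameter: δ = d·√(n/2) = 0.9286 × √(7/2) = 1.7372
One-sided α = 0.025 → critical value z_{0.025} = 1.960.
Power = Φ(δ − 1.960) = Φ(-0.223) = 0.4119.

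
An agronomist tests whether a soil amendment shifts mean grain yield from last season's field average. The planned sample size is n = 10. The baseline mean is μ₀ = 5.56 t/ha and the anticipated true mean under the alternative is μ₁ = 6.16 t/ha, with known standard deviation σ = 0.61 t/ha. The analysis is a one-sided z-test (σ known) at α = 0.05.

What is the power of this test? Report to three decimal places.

Power ≈ 0.929

Standardized effect: d = |μ₁ − μ₀| / σ = |6.16 − 5.56| / 0.61 = 0.9836
Noncentrality parameter: δ = d·√n = 0.9836 × √10 = 3.1104
Critical value for a one-sided test at α = 0.05: z_α = 1.645.
Power = Φ(δ − 1.645) = Φ(1.466) = 0.9286.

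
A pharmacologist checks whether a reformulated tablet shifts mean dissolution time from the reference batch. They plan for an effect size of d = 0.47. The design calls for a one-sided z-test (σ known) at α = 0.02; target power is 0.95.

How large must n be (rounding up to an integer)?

Set Φ(δ − 2.054) = 0.95; then δ − 2.054 = Φ⁻¹(0.95) = 1.645, giving δ = 3.699.
δ = d·√n ⇒ n = (δ/d)² = (3.699 / 0.47)² = 61.93.
Round up to the next whole unit.

n = 62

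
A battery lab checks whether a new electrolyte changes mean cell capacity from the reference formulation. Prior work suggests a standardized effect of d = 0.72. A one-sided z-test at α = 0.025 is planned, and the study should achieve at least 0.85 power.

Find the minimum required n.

For power 0.85 need Φ(δ − z_{0.025}) = 0.85, so δ = z_{0.025} + z_{0.15} = 1.960 + 1.036 = 2.996.
δ = d·√n ⇒ n = (δ/d)² = (2.996 / 0.72)² = 17.32.
Rounding up, n = 18.

n = 18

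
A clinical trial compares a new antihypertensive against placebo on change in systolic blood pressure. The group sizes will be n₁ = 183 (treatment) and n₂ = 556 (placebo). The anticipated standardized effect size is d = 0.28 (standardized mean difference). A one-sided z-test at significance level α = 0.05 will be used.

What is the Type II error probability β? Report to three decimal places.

Noncentrality parameter: δ = d / √(1/n₁ + 1/n₂) = 0.28 / √(1/183 + 1/556) = 3.2855
One-sided α = 0.05 → critical value z_{0.05} = 1.645.
Power = Φ(δ − 1.645) = Φ(1.641) = 0.9496.
Type II error: β = 1 − power = 1 − 0.9496 = 0.0504.

β ≈ 0.050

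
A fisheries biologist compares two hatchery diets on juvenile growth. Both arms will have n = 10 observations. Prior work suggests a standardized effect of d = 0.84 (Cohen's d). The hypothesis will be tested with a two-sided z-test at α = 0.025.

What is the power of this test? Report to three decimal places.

Power ≈ 0.358

Noncentrality parameter: δ = d·√(n/2) = 0.84 × √(10/2) = 1.8783
Two-sided α = 0.025 → critical value z_{0.0125} = 2.241.
Power = Φ(δ − 2.241) + Φ(−δ − 2.241) = Φ(-0.363) + Φ(-4.120) = 0.3583 + 0.0000 = 0.3583.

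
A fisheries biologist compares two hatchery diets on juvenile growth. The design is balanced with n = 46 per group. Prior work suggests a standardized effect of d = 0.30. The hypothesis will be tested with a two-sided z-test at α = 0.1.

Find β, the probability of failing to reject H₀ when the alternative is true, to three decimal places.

Noncentrality parameter: δ = d·√(n/2) = 0.30 × √(46/2) = 1.4387
Critical value for a two-sided test at α = 0.1: z_{α/2} = 1.645.
Power = Φ(δ − 1.645) + Φ(−δ − 1.645) = Φ(-0.206) + Φ(-3.084) = 0.4184 + 0.0010 = 0.4194.
Type II error: β = 1 − power = 1 − 0.4194 = 0.5806.

β ≈ 0.581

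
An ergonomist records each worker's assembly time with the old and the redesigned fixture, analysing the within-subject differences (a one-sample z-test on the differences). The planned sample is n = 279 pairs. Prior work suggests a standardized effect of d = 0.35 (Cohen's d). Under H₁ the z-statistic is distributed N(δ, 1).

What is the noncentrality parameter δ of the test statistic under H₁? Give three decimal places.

δ ≈ 5.846

δ = d·√n = 0.35 × √279 = 5.8462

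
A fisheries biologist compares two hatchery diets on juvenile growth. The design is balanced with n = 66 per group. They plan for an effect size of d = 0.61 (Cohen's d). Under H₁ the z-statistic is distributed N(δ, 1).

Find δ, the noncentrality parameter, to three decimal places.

The noncentrality parameter scales effect size by the design's sample-size factor: δ = d·√(n/2) = 0.61 × √(66/2) = 3.5042

δ ≈ 3.504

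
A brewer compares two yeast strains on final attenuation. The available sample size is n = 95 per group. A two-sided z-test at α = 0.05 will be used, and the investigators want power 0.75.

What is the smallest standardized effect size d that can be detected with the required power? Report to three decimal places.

d ≈ 0.382

Required noncentrality: δ = z_{0.025} + z_{0.25} = 1.960 + 0.674 = 2.634.
(Lower-tail contribution to power is negligible for δ > 0.)
δ = d·√(n/2) ⇒ d = δ/√(n/2) = 2.634/√(95/2) = 0.3822.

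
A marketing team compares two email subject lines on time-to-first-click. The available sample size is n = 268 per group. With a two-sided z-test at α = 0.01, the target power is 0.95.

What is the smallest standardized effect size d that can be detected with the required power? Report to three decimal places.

d ≈ 0.365

Need Φ(δ − 2.576) = 0.95, so δ = 2.576 + 1.645 = 4.221.
(Lower-tail contribution to power is negligible for δ > 0.)
δ = d·√(n/2) ⇒ d = δ/√(n/2) = 4.221/√(268/2) = 0.3646.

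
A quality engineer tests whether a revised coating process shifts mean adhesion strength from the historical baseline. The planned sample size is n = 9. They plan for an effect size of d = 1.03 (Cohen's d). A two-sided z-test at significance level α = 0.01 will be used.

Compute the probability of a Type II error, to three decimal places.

Noncentrality parameter: δ = d·√n = 1.03 × √9 = 3.0900
Critical value for a two-sided test at α = 0.01: z_{α/2} = 2.576.
Power = Φ(δ − 2.576) + Φ(−δ − 2.576) = Φ(0.514) + Φ(-5.666) = 0.6964 + 0.0000 = 0.6964.
Type II error: β = 1 − power = 1 − 0.6964 = 0.3036.

β ≈ 0.304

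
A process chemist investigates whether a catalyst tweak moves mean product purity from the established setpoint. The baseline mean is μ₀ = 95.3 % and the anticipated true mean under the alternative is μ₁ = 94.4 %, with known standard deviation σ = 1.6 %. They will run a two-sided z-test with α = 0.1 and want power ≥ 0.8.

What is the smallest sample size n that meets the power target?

Standardized effect: d = |μ₁ − μ₀| / σ = |94.4 − 95.3| / 1.6 = 0.5625
For power 0.8 need Φ(δ − z_{0.05}) = 0.8, so δ = z_{0.05} + z_{0.20} = 1.645 + 0.842 = 2.486.
(For δ > 0 the lower-tail rejection region contributes negligibly to power, so the one-term inversion is standard.)
δ = d·√n ⇒ n = (δ/d)² = (2.486 / 0.5625)² = 19.54.
Rounding up, n = 20.

n = 20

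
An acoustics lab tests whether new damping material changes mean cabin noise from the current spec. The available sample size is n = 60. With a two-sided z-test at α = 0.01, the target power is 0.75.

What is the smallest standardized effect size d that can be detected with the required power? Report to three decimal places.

d ≈ 0.420

Need Φ(δ − 2.576) = 0.75, so δ = 2.576 + 0.674 = 3.250.
(Lower-tail contribution to power is negligible for δ > 0.)
δ = d·√n ⇒ d = δ/√n = 3.250/√60 = 0.4196.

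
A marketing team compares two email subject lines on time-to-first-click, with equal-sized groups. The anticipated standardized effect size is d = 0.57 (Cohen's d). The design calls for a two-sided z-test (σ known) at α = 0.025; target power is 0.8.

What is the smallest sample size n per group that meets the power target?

Set Φ(δ − 2.241) = 0.8; then δ − 2.241 = Φ⁻¹(0.8) = 0.842, giving δ = 3.083.
(For δ > 0 the lower-tail rejection region contributes negligibly to power, so the one-term inversion is standard.)
δ = d·√(n/2) ⇒ n = 2(δ/d)² = 2 × (3.083 / 0.57)² = 58.51.
Round up to the next whole unit.

n = 59 per group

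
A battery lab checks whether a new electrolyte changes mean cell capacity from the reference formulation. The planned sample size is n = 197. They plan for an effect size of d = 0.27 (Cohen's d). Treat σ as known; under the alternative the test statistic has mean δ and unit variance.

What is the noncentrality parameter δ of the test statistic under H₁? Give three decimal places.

δ ≈ 3.790

δ = d·√n = 0.27 × √197 = 3.7896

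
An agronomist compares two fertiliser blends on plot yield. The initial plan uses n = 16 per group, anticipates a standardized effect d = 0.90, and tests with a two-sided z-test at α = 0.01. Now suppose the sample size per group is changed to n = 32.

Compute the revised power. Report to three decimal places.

Power ≈ 0.847

With n = 32 per group: δ = d·√(n/2) = 0.90 × √(32/2) = 3.6000. Critical value z_{0.005} = 2.576.
Revised power = Φ(δ − 2.576) + Φ(−δ − 2.576) = Φ(1.024) + Φ(-6.176) = 0.8471 + 0.0000 = 0.8471.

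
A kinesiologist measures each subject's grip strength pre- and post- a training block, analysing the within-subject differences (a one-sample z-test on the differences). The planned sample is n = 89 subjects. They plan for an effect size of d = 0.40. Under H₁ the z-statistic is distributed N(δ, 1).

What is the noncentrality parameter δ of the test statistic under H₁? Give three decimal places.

δ ≈ 3.774

The noncentrality parameter scales effect size by the design's sample-size factor: δ = d·√n = 0.40 × √89 = 3.7736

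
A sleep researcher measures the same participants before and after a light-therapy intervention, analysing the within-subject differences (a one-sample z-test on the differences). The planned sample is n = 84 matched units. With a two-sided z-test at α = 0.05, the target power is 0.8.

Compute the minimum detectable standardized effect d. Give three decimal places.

Required noncentrality: δ = z_{0.025} + z_{0.20} = 1.960 + 0.842 = 2.802.
(Lower-tail contribution to power is negligible for δ > 0.)
δ = d·√n ⇒ d = δ/√n = 2.802/√84 = 0.3057.

d ≈ 0.306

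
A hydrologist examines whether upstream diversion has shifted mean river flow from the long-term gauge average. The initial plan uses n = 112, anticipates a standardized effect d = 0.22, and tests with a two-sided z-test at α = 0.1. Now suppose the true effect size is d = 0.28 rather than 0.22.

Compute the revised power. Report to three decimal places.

Power ≈ 0.906

With d = 0.28: δ = d·√n = 0.28 × √112 = 2.9632. Critical value z_{0.05} = 1.645.
Revised power = Φ(δ − 1.645) + Φ(−δ − 1.645) = Φ(1.318) + Φ(-4.608) = 0.9063 + 0.0000 = 0.9063.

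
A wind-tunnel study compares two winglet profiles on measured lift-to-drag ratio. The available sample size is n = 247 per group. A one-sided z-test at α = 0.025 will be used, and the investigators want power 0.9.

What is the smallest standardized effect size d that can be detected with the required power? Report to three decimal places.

d ≈ 0.292

Required noncentrality: δ = z_{0.025} + z_{0.10} = 1.960 + 1.282 = 3.242.
δ = d·√(n/2) ⇒ d = δ/√(n/2) = 3.242/√(247/2) = 0.2917.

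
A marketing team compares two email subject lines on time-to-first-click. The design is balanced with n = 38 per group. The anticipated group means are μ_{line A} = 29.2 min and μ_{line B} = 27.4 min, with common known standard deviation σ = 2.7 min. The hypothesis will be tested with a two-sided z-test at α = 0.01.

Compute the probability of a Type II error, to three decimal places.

β ≈ 0.371

Standardized effect: d = |μ_{line A} − μ_{line B}| / σ = |29.2 − 27.4| / 2.7 = 0.6667
Noncentrality parameter: λ = d·√(n/2) = 0.6667 × √(38/2) = 2.9059
Critical value for a two-sided test at α = 0.01: z_{α/2} = 2.576.
Power = Φ(λ − 2.576) + Φ(−λ − 2.576) = Φ(0.330) + Φ(-5.482) = 0.6293 + 0.0000 = 0.6293.
Type II error: β = 1 − power = 1 − 0.6293 = 0.3707.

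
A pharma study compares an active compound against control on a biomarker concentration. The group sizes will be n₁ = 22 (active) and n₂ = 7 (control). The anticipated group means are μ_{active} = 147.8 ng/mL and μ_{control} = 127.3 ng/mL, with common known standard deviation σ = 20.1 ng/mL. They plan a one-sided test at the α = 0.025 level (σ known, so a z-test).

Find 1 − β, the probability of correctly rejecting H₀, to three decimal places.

Power ≈ 0.652

Standardized effect: d = |μ_{active} − μ_{control}| / σ = |147.8 − 127.3| / 20.1 = 1.0199
Noncentrality parameter: δ = d / √(1/n₁ + 1/n₂) = 1.0199 / √(1/22 + 1/7) = 2.3503
One-sided α = 0.025 → critical value z_{0.025} = 1.960.
Power = P(Z > 1.960 − δ) = Φ(0.390) = 0.6518.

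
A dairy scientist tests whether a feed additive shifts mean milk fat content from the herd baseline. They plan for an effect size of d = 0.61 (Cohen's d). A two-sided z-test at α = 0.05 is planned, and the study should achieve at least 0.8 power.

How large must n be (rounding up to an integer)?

For power 0.8 need Φ(δ − z_{0.025}) = 0.8, so δ = z_{0.025} + z_{0.20} = 1.960 + 0.842 = 2.802.
(For δ > 0 the lower-tail rejection region contributes negligibly to power, so the one-term inversion is standard.)
δ = d·√n ⇒ n = (δ/d)² = (2.802 / 0.61)² = 21.09.
Round up to the next whole unit.

n = 22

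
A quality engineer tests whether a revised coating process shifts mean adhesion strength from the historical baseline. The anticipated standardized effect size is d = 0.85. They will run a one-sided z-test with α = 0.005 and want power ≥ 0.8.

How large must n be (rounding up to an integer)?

n = 17

Set Φ(δ − 2.576) = 0.8; then δ − 2.576 = Φ⁻¹(0.8) = 0.842, giving δ = 3.417.
δ = d·√n ⇒ n = (δ/d)² = (3.417 / 0.85)² = 16.16.
Rounding up, n = 17.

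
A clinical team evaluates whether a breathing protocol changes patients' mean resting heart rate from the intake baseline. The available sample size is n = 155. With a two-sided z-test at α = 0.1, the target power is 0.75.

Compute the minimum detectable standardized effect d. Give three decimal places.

Need Φ(δ − 1.645) = 0.75, so δ = 1.645 + 0.674 = 2.319.
(Lower-tail contribution to power is negligible for δ > 0.)
δ = d·√n ⇒ d = δ/√n = 2.319/√155 = 0.1863.

d ≈ 0.186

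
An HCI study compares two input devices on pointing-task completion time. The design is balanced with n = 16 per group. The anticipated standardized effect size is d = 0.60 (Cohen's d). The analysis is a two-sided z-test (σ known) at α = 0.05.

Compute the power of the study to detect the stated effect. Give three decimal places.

Noncentrality parameter: δ = d·√(n/2) = 0.60 × √(16/2) = 1.6971
Two-sided α = 0.05 → critical value z_{0.025} = 1.960.
Power = Φ(δ − 1.960) + Φ(−δ − 1.960) = Φ(-0.263) + Φ(-3.657) = 0.3963 + 0.0001 = 0.3964.

Power ≈ 0.396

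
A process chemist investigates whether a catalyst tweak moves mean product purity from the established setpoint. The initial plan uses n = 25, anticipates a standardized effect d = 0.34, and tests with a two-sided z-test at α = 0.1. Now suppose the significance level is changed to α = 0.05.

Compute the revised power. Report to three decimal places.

δ = d·√n = 0.34 × √25 = 1.7000 (unchanged). New critical value: z_{0.025} = 1.960.
Revised power = Φ(δ − 1.960) + Φ(−δ − 1.960) = Φ(-0.260) + Φ(-3.660) = 0.3974 + 0.0001 = 0.3976.

Power ≈ 0.398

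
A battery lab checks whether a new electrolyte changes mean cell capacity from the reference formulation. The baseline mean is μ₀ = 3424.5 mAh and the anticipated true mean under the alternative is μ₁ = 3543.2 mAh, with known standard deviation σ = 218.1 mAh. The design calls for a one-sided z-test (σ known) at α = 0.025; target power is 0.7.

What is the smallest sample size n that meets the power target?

n = 21

Standardized effect: d = |μ₁ − μ₀| / σ = |3543.2 − 3424.5| / 218.1 = 0.5442
For power 0.7 need Φ(δ − z_{0.025}) = 0.7, so δ = z_{0.025} + z_{0.30} = 1.960 + 0.524 = 2.484.
δ = d·√n ⇒ n = (δ/d)² = (2.484 / 0.5442)² = 20.84.
Round up to the next whole unit.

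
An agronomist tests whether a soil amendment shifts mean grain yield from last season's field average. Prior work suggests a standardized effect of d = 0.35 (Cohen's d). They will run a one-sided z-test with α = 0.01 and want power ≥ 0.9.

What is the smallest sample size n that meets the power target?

n = 107

For power 0.9 need Φ(δ − z_{0.01}) = 0.9, so δ = z_{0.01} + z_{0.10} = 2.326 + 1.282 = 3.608.
δ = d·√n ⇒ n = (δ/d)² = (3.608 / 0.35)² = 106.26.
Rounding up, n = 107.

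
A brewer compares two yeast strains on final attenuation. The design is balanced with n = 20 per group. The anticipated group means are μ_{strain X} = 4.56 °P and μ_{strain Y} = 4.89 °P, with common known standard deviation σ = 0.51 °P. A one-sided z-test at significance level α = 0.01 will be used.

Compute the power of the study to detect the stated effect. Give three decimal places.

Power ≈ 0.390

Standardized effect: d = |μ_{strain X} − μ_{strain Y}| / σ = |4.56 − 4.89| / 0.51 = 0.6471
Noncentrality parameter: δ = d·√(n/2) = 0.6471 × √(20/2) = 2.0462
Critical value for a one-sided test at α = 0.01: z_α = 2.326.
Power = P(Z > 2.326 − δ) = Φ(-0.280) = 0.3897.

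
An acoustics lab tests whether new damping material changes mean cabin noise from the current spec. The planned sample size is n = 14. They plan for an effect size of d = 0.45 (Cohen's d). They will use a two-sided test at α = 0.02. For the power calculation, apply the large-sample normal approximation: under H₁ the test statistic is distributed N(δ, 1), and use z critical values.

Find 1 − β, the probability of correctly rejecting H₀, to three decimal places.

Noncentrality parameter: δ = d·√n = 0.45 × √14 = 1.6837
Critical value for a two-sided test at α = 0.02: z_{α/2} = 2.326.
Power = Φ(δ − 2.326) + Φ(−δ − 2.326) = Φ(-0.643) + Φ(-4.010) = 0.2602 + 0.0000 = 0.2603.

Power ≈ 0.260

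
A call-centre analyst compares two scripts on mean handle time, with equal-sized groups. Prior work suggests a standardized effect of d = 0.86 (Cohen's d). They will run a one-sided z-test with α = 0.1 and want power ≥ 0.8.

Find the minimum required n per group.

Set Φ(δ − 1.282) = 0.8; then δ − 1.282 = Φ⁻¹(0.8) = 0.842, giving δ = 2.123.
δ = d·√(n/2) ⇒ n = 2(δ/d)² = 2 × (2.123 / 0.86)² = 12.19.
Rounding up, n = 13 per group.

n = 13 per group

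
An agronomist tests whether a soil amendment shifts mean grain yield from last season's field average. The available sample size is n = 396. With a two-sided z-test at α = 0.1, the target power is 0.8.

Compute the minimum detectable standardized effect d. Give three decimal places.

Required noncentrality: δ = z_{0.05} + z_{0.20} = 1.645 + 0.842 = 2.486.
(The second rejection-region term Φ(−δ − z_{α/2}) is negligible and dropped.)
δ = d·√n ⇒ d = δ/√n = 2.486/√396 = 0.1250.

d ≈ 0.125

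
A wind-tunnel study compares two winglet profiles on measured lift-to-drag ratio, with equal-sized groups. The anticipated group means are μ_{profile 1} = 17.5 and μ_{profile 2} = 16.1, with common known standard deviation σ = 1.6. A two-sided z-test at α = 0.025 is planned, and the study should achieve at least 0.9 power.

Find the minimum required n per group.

Standardized effect: d = |μ_{profile 1} − μ_{profile 2}| / σ = |17.5 − 16.1| / 1.6 = 0.8750
Set Φ(δ − 2.241) = 0.9; then δ − 2.241 = Φ⁻¹(0.9) = 1.282, giving δ = 3.523.
(Ignoring the negligible lower-tail rejection probability gives the usual closed-form inversion.)
δ = d·√(n/2) ⇒ n = 2(δ/d)² = 2 × (3.523 / 0.8750)² = 32.42.
Rounding up, n = 33 per group.

n = 33 per group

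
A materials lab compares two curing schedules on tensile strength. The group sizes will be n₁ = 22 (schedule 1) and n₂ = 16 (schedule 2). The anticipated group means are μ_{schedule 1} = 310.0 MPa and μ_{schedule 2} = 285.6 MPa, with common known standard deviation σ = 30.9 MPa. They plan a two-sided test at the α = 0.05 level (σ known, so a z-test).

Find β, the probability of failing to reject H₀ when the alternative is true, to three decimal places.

β ≈ 0.329

Standardized effect: d = |μ_{schedule 1} − μ_{schedule 2}| / σ = |310.0 − 285.6| / 30.9 = 0.7896
Noncentrality parameter: λ = d / √(1/n₁ + 1/n₂) = 0.7896 / √(1/22 + 1/16) = 2.4033
Two-sided α = 0.05 → critical value z_{0.025} = 1.960.
Power = Φ(λ − 1.960) + Φ(−λ − 1.960) = Φ(0.443) + Φ(-4.363) = 0.6712 + 0.0000 = 0.6713.
Type II error: β = 1 − power = 1 − 0.6713 = 0.3287.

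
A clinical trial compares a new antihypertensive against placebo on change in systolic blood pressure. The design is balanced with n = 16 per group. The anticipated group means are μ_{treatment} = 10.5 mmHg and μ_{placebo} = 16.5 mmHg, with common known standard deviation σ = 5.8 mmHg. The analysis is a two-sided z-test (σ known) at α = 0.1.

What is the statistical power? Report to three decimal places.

Standardized effect: d = |μ_{treatment} − μ_{placebo}| / σ = |10.5 − 16.5| / 5.8 = 1.0345
Noncentrality parameter: δ = d·√(n/2) = 1.0345 × √(16/2) = 2.9260
Two-sided α = 0.1 → critical value z_{0.05} = 1.645.
Power = Φ(δ − 1.645) + Φ(−δ − 1.645) = Φ(1.281) + Φ(-4.571) = 0.8999 + 0.0000 = 0.8999.

Power ≈ 0.900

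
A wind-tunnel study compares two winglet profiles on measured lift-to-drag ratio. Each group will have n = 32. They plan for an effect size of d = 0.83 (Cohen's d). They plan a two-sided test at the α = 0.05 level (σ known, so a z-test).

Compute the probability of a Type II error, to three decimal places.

β ≈ 0.087

Noncentrality parameter: δ = d·√(n/2) = 0.83 × √(32/2) = 3.3200
Two-sided α = 0.05 → critical value z_{0.025} = 1.960.
Power = Φ(δ − 1.960) + Φ(−δ − 1.960) = Φ(1.360) + Φ(-5.280) = 0.9131 + 0.0000 = 0.9131.
Type II error: β = 1 − power = 1 − 0.9131 = 0.0869.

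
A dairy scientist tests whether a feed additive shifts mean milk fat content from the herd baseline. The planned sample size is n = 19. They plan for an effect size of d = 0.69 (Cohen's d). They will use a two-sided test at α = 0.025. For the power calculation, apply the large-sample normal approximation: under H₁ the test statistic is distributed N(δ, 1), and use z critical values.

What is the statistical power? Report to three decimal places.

Noncentrality parameter: δ = d·√n = 0.69 × √19 = 3.0076
Two-sided α = 0.025 → critical value z_{0.0125} = 2.241.
Power = Φ(δ − 2.241) + Φ(−δ − 2.241) = Φ(0.766) + Φ(-5.249) = 0.7782 + 0.0000 = 0.7782.

Power ≈ 0.778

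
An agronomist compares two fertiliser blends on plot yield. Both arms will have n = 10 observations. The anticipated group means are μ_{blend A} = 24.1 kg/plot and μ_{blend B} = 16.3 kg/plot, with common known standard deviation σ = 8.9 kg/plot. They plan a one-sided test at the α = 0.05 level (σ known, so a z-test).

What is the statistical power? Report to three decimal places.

Power ≈ 0.624

Standardized effect: d = |μ_{blend A} − μ_{blend B}| / σ = |24.1 − 16.3| / 8.9 = 0.8764
Noncentrality parameter: λ = d·√(n/2) = 0.8764 × √(10/2) = 1.9597
One-sided α = 0.05 → critical value z_{0.05} = 1.645.
Power = P(Z > 1.645 − λ) = Φ(0.315) = 0.6236.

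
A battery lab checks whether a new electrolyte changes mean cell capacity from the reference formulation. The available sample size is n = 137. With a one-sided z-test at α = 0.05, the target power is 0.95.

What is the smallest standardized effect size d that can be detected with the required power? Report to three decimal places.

d ≈ 0.281

Required noncentrality: δ = z_{0.05} + z_{0.05} = 1.645 + 1.645 = 3.290.
δ = d·√n ⇒ d = δ/√n = 3.290/√137 = 0.2811.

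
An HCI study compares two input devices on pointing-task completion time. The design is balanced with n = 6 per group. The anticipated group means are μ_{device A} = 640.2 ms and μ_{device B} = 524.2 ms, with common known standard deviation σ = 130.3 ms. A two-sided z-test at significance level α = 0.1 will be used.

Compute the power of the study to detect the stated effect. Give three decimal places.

Standardized effect: d = |μ_{device A} − μ_{device B}| / σ = |640.2 − 524.2| / 130.3 = 0.8903
Noncentrality parameter: δ = d·√(n/2) = 0.8903 × √(6/2) = 1.5420
Two-sided α = 0.1 → critical value z_{0.05} = 1.645.
Power = Φ(δ − 1.645) + Φ(−δ − 1.645) = Φ(-0.103) + Φ(-3.187) = 0.4590 + 0.0007 = 0.4597.

Power ≈ 0.460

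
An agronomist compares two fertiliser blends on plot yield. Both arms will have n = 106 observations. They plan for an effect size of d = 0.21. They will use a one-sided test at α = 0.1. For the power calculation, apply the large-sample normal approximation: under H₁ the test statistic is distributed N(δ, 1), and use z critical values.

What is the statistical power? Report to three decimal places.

Power ≈ 0.598

Noncentrality parameter: δ = d·√(n/2) = 0.21 × √(106/2) = 1.5288
Critical value for a one-sided test at α = 0.1: z_α = 1.282.
Power = Φ(δ − 1.282) = Φ(0.247) = 0.5977.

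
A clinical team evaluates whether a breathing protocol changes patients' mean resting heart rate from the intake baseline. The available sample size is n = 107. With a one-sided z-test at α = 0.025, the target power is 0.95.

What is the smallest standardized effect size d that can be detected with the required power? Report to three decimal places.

d ≈ 0.348

Required noncentrality: δ = z_{0.025} + z_{0.05} = 1.960 + 1.645 = 3.605.
δ = d·√n ⇒ d = δ/√n = 3.605/√107 = 0.3485.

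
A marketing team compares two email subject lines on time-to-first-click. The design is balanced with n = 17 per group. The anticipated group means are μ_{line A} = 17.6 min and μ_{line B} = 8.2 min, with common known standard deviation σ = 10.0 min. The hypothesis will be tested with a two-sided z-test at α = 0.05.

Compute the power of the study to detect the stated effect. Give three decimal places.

Standardized effect: d = |μ_{line A} − μ_{line B}| / σ = |17.6 − 8.2| / 10.0 = 0.9400
Noncentrality parameter: λ = d·√(n/2) = 0.9400 × √(17/2) = 2.7405
Critical value for a two-sided test at α = 0.05: z_{α/2} = 1.960.
Power = Φ(λ − 1.960) + Φ(−λ − 1.960) = Φ(0.781) + Φ(-4.701) = 0.7825 + 0.0000 = 0.7825.

Power ≈ 0.782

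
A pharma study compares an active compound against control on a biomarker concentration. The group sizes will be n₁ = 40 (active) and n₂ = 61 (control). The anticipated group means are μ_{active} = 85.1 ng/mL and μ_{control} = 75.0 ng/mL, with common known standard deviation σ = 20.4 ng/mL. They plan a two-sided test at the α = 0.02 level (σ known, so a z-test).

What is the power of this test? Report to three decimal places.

Power ≈ 0.543

Standardized effect: d = |μ_{active} − μ_{control}| / σ = |85.1 − 75.0| / 20.4 = 0.4951
Noncentrality parameter: δ = d / √(1/n₁ + 1/n₂) = 0.4951 / √(1/40 + 1/61) = 2.4335
Two-sided α = 0.02 → critical value z_{0.01} = 2.326.
Power = Φ(δ − 2.326) + Φ(−δ − 2.326) = Φ(0.107) + Φ(-4.760) = 0.5427 + 0.0000 = 0.5427.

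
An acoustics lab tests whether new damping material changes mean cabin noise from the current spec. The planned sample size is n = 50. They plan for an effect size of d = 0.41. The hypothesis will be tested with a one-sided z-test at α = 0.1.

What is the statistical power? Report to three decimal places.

Power ≈ 0.947

Noncentrality parameter: δ = d·√n = 0.41 × √50 = 2.8991
Critical value for a one-sided test at α = 0.1: z_α = 1.282.
Power = P(Z > 1.282 − δ) = Φ(1.618) = 0.9471.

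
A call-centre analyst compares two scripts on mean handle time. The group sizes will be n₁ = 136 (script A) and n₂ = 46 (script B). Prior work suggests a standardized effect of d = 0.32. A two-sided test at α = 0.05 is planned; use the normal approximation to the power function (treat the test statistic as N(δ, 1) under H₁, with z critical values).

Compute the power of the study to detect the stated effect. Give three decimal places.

Power ≈ 0.467

Noncentrality parameter: λ = d / √(1/n₁ + 1/n₂) = 0.32 / √(1/136 + 1/46) = 1.8761
Critical value for a two-sided test at α = 0.05: z_{α/2} = 1.960.
Power = Φ(λ − 1.960) + Φ(−λ − 1.960) = Φ(-0.084) + Φ(-3.836) = 0.4666 + 0.0001 = 0.4667.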